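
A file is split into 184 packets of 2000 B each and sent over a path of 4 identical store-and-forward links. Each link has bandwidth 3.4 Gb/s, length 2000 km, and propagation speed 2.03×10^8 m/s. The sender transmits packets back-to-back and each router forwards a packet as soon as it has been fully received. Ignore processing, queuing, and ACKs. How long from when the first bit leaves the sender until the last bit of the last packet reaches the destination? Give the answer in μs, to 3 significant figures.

40300 μs

Per-hop transmission t_tx = L/R = 16000/3400000000 = 4.70588 μs.
Per-hop propagation t_prop = 2000000/2.03e+08 = 9852.22 μs.
Pipeline fill: first packet needs 4·t_tx to clear all hops; remaining 183 packets each add one t_tx.
Total = (4+184-1)·t_tx + 4·t_prop = 187·4.70588 + 4·9852.22 = 40300 μs.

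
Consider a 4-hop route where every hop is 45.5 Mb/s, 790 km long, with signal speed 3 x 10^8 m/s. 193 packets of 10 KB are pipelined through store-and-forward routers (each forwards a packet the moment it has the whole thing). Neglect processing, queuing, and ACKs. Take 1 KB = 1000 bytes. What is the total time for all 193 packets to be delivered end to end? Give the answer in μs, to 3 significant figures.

Per-hop transmission t_tx = L/R = 80000/45500000 = 1758.24 μs.
Per-hop propagation t_prop = 790000/300000000 = 2633.33 μs.
Pipeline fill: first packet needs 4·t_tx to clear all hops; remaining 192 packets each add one t_tx.
Total = (4+193-1)·t_tx + 4·t_prop = 196·1758.24 + 4·2633.33 = 355000 μs.

355000 μs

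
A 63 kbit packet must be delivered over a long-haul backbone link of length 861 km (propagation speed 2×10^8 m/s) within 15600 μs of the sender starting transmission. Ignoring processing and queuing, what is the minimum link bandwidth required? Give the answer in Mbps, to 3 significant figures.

Propagation delay = 861000 / 200000000 = 4305 μs.
Transmission budget = 15600 − 4305 = 11295 μs.
R ≥ L / t_tx = 63000 bits / 0.011295 s = 5.58 Mbps.

5.58 Mbps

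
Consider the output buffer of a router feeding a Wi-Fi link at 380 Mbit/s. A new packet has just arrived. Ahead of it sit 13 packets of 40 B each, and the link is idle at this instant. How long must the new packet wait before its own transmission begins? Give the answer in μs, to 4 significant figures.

Each queued packet: L/R = 320/380000000 = 0.842105 μs.
13 queued → 10.9474 μs.
Queuing delay = 10.95 μs.

10.95 μs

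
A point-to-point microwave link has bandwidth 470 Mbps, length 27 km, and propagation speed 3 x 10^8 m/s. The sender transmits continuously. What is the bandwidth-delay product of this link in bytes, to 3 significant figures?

5290 bytes

Propagation delay = 27000 / 300000000 = 9e-05 s.
BDP = R × t_prop = 470000000 × 9e-05 = 42300 bits.
In bytes: 42300/8 = 5290 bytes.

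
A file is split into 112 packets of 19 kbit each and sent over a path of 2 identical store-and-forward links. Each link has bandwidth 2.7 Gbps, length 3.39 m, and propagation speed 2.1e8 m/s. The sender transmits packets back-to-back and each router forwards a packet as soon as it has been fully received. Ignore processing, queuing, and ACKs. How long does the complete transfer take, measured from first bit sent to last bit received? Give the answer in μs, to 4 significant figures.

795.2 μs

Per-hop transmission t_tx = L/R = 19000/2700000000 = 7.03704 μs.
Per-hop propagation t_prop = 3.39/210000000 = 0.0161429 μs.
Pipeline fill: first packet needs 2·t_tx to clear all hops; remaining 111 packets each add one t_tx.
Total = (2+112-1)·t_tx + 2·t_prop = 113·7.03704 + 2·0.0161429 = 795.2 μs.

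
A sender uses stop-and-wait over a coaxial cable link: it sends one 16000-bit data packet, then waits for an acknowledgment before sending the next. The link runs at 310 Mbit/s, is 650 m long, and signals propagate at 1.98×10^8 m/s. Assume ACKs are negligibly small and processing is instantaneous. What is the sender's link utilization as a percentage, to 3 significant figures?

t_tx = L/R = 16000/310000000 = 5.16129e-05 s.
t_prop = 650/198000000 = 3.28283e-06 s; RTT = 6.56566e-06 s.
Cycle = t_tx + RTT = 5.81786e-05 s.
Utilization = t_tx / cycle = 5.16129e-05/5.81786e-05 = 88.7 %.

88.7 %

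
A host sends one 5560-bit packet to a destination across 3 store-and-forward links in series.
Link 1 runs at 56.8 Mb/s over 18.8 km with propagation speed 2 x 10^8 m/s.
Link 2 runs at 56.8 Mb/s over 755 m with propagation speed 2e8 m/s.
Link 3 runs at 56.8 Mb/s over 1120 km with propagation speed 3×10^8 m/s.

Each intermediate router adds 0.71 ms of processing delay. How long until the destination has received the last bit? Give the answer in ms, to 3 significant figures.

Transmission delay per hop = L/R = 5560/56800000 = 0.0978873 ms; 3 hops → 0.293662 ms.
Propagation delays (d/s per hop): 0.094, 0.003775, 3.73333 ms; sum = 3.83111 ms.
Processing at 2 router(s): 2 × 0.71 ms = 1.42 ms.
End-to-end = 5.54 ms.

5.54 ms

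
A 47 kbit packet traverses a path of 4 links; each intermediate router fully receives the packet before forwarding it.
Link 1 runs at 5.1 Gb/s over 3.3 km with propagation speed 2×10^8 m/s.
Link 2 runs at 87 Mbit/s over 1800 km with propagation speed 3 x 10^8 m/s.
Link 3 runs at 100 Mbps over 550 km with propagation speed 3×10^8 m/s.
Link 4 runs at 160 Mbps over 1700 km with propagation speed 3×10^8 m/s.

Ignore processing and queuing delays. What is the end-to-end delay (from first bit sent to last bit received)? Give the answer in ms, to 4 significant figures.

14.83 ms

L = 47000 bits.
Transmission delays (L/R per hop): 0.00921569, 0.54023, 0.47, 0.29375 ms; sum = 1.3132 ms.
Propagation delays (d/s per hop): 0.0165, 6, 1.83333, 5.66667 ms; sum = 13.5165 ms.
End-to-end = 14.83 ms.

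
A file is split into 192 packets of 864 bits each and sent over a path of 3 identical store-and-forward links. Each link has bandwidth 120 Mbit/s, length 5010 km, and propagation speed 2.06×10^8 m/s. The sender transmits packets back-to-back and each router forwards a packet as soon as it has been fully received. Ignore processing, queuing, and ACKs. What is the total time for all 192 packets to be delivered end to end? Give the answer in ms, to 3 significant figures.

Per-hop transmission t_tx = L/R = 864/120000000 = 0.0072 ms.
Per-hop propagation t_prop = 5010000/206000000 = 24.3204 ms.
Pipeline fill: first packet needs 3·t_tx to clear all hops; remaining 191 packets each add one t_tx.
Total = (3+192-1)·t_tx + 3·t_prop = 194·0.0072 + 3·24.3204 = 74.4 ms.

74.4 ms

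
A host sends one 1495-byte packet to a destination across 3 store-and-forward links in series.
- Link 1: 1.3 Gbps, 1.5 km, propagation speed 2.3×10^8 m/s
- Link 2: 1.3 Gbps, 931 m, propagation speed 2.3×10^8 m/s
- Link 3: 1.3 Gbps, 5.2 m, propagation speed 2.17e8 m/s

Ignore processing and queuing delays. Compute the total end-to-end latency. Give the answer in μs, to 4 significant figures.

38.19 μs

L = 1495 × 8 = 11960 bits.
Transmission delay per hop = L/R = 11960/1300000000 = 9.2 μs; 3 hops → 27.6 μs.
Propagation delays (d/s per hop): 6.52174, 4.04783, 0.0239631 μs; sum = 10.5935 μs.
End-to-end = 38.19 μs.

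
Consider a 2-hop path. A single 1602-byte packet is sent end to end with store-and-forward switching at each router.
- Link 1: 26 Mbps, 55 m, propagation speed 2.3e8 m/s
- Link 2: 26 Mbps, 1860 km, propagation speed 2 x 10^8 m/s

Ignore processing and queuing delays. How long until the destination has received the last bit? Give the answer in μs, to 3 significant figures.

L = 1602 × 8 = 12816 bits.
Transmission delay per hop = L/R = 12816/26000000 = 492.923 μs; 2 hops → 985.846 μs.
Propagation delays (d/s per hop): 0.23913, 9300 μs; sum = 9300.24 μs.
End-to-end = 10300 μs.

10300 μs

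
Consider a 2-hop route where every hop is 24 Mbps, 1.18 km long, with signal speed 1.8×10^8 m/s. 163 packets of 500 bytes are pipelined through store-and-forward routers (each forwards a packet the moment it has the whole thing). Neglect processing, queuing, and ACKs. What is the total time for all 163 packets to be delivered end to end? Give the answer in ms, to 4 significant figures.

Per-hop transmission t_tx = L/R = 4000/24000000 = 0.166667 ms.
Per-hop propagation t_prop = 1180/180000000 = 0.00655556 ms.
Pipeline fill: first packet needs 2·t_tx to clear all hops; remaining 162 packets each add one t_tx.
Total = (2+163-1)·t_tx + 2·t_prop = 164·0.166667 + 2·0.00655556 = 27.35 ms.

27.35 ms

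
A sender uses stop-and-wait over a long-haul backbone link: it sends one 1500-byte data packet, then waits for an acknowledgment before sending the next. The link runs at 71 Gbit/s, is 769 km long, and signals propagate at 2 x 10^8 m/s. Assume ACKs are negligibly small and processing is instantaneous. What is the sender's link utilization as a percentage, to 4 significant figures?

0.002198 %

t_tx = L/R = 12000/71000000000 = 1.69014e-07 s.
t_prop = 769000/200000000 = 0.003845 s; RTT = 0.00769 s.
Cycle = t_tx + RTT = 0.00769017 s.
Utilization = t_tx / cycle = 1.69014e-07/0.00769017 = 0.002198 %.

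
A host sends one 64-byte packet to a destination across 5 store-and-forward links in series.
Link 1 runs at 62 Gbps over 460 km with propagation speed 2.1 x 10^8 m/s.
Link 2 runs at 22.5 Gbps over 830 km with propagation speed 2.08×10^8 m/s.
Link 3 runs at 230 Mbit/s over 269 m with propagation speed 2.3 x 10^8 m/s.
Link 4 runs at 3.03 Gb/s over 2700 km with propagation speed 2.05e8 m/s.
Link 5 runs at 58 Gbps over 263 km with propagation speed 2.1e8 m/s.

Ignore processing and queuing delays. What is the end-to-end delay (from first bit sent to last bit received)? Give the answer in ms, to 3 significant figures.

20.6 ms

L = 64 × 8 = 512 bits.
Transmission delays (L/R per hop): 8.25806e-06, 2.27556e-05, 0.00222609, 0.000168977, 8.82759e-06 ms; sum = 0.00243491 ms.
Propagation delays (d/s per hop): 2.19048, 3.99038, 0.00116957, 13.1707, 1.25238 ms; sum = 20.6051 ms.
End-to-end = 20.6 ms.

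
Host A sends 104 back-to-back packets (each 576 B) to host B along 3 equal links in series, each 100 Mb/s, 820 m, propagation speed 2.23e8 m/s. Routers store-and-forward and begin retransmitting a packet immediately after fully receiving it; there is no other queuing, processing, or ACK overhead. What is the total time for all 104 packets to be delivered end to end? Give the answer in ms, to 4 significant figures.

Per-hop transmission t_tx = L/R = 4608/100000000 = 0.04608 ms.
Per-hop propagation t_prop = 820/223000000 = 0.00367713 ms.
Pipeline fill: first packet needs 3·t_tx to clear all hops; remaining 103 packets each add one t_tx.
Total = (3+104-1)·t_tx + 3·t_prop = 106·0.04608 + 3·0.00367713 = 4.896 ms.

4.896 ms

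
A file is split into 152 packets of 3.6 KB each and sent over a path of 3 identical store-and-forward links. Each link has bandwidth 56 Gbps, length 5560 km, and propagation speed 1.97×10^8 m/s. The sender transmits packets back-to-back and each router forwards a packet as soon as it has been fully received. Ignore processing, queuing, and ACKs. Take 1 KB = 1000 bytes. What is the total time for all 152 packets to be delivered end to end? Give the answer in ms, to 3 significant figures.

84.7 ms

Per-hop transmission t_tx = L/R = 28800/56000000000 = 0.000514286 ms.
Per-hop propagation t_prop = 5560000/197000000 = 28.2234 ms.
Pipeline fill: first packet needs 3·t_tx to clear all hops; remaining 151 packets each add one t_tx.
Total = (3+152-1)·t_tx + 3·t_prop = 154·0.000514286 + 3·28.2234 = 84.7 ms.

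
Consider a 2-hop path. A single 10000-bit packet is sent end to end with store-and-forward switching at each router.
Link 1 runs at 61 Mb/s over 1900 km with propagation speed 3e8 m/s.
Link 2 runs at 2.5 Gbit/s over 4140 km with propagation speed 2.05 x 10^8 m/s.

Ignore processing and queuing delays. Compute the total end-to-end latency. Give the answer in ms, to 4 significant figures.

26.70 ms

Transmission delays (L/R per hop): 0.163934, 0.004 ms; sum = 0.167934 ms.
Propagation delays (d/s per hop): 6.33333, 20.1951 ms; sum = 26.5285 ms.
End-to-end = 26.70 ms.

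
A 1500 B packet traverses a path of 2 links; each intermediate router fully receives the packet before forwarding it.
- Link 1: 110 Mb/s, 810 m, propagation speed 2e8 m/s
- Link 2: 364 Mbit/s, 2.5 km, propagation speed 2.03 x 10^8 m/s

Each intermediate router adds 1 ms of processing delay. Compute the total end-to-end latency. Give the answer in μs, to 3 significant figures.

1160 μs

L = 1500 × 8 = 12000 bits.
Transmission delays (L/R per hop): 109.091, 32.967 μs; sum = 142.058 μs.
Propagation delays (d/s per hop): 4.05, 12.3153 μs; sum = 16.3653 μs.
Processing at 1 router(s): 1 × 1 ms = 1000 μs.
End-to-end = 1160 μs.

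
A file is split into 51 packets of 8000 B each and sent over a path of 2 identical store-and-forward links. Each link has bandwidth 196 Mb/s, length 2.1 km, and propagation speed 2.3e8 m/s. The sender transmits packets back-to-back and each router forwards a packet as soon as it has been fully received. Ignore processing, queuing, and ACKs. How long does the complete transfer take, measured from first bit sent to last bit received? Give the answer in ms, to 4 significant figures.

Per-hop transmission t_tx = L/R = 64000/196000000 = 0.326531 ms.
Per-hop propagation t_prop = 2100/2.3e+08 = 0.00913043 ms.
Pipeline fill: first packet needs 2·t_tx to clear all hops; remaining 50 packets each add one t_tx.
Total = (2+51-1)·t_tx + 2·t_prop = 52·0.326531 + 2·0.00913043 = 17.00 ms.

17.00 ms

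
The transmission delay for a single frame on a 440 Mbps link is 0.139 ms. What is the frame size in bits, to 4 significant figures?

L = R × t_tx = 440000000 b/s × 0.000139 s = 61160 bits.

61160 bits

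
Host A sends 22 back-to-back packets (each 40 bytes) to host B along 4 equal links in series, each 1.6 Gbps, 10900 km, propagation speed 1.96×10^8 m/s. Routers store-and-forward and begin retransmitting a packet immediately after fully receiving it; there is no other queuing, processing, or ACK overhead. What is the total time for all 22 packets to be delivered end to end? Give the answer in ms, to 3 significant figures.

Per-hop transmission t_tx = L/R = 320/1600000000 = 0.0002 ms.
Per-hop propagation t_prop = 10900000/196000000 = 55.6122 ms.
Pipeline fill: first packet needs 4·t_tx to clear all hops; remaining 21 packets each add one t_tx.
Total = (4+22-1)·t_tx + 4·t_prop = 25·0.0002 + 4·55.6122 = 222 ms.

222 ms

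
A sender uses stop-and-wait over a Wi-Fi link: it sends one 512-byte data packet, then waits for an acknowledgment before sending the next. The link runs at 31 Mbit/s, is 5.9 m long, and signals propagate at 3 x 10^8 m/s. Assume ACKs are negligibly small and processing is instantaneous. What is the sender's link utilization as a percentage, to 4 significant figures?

t_tx = L/R = 4096/31000000 = 0.000132129 s.
t_prop = 5.9/300000000 = 1.96667e-08 s; RTT = 3.93333e-08 s.
Cycle = t_tx + RTT = 0.000132168 s.
Utilization = t_tx / cycle = 0.000132129/0.000132168 = 99.97 %.

99.97 %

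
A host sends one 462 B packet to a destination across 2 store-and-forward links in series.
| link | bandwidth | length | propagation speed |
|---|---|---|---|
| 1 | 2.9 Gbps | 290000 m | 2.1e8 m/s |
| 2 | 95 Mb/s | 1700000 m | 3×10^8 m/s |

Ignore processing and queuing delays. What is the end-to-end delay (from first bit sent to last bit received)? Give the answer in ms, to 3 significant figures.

7.09 ms

L = 462 × 8 = 3696 bits.
Transmission delays (L/R per hop): 0.00127448, 0.0389053 ms; sum = 0.0401797 ms.
Propagation delays (d/s per hop): 1.38095, 5.66667 ms; sum = 7.04762 ms.
End-to-end = 7.09 ms.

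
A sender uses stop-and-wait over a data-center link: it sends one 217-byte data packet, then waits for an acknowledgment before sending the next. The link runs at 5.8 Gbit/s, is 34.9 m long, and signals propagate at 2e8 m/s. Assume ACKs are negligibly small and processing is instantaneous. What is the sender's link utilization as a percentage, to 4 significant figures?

46.17 %

t_tx = L/R = 1736/5800000000 = 2.9931e-07 s.
t_prop = 34.9/200000000 = 1.745e-07 s; RTT = 3.49e-07 s.
Cycle = t_tx + RTT = 6.4831e-07 s.
Utilization = t_tx / cycle = 2.9931e-07/6.4831e-07 = 46.17 %.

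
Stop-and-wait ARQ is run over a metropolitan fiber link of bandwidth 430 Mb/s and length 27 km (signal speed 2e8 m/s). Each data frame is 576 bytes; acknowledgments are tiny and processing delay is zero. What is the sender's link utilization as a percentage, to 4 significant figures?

3.817 %

t_tx = L/R = 4608/430000000 = 1.07163e-05 s.
t_prop = 27000/200000000 = 0.000135 s; RTT = 0.00027 s.
Cycle = t_tx + RTT = 0.000280716 s.
Utilization = t_tx / cycle = 1.07163e-05/0.000280716 = 3.817 %.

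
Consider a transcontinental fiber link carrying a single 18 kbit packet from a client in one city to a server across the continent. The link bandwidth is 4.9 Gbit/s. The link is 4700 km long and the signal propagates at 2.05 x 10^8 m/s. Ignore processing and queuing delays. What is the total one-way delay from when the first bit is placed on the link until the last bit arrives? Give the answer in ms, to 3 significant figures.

L = 18000 bits.
Transmission delay = L/R = 18000 / 4900000000 = 0.00367347 ms.
Propagation delay = d/s = 4700000 m / 2.05e+08 m/s = 22.9268 ms.
Total = 22.9 ms.

22.9 ms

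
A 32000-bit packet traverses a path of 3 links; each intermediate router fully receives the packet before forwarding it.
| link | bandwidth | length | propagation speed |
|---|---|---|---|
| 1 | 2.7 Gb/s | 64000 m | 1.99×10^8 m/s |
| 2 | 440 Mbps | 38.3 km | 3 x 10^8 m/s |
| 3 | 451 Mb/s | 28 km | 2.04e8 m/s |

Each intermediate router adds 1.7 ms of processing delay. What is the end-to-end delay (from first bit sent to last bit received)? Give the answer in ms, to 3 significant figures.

Transmission delays (L/R per hop): 0.0118519, 0.0727273, 0.0709534 ms; sum = 0.155533 ms.
Propagation delays (d/s per hop): 0.321608, 0.127667, 0.137255 ms; sum = 0.58653 ms.
Processing at 2 router(s): 2 × 1.7 ms = 3.4 ms.
End-to-end = 4.14 ms.

4.14 ms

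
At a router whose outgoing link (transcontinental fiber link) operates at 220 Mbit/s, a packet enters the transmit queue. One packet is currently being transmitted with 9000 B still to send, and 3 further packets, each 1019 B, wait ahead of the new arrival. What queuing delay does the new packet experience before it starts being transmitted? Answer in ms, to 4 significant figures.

0.4384 ms

Each queued packet: L/R = 8152/220000000 = 0.0370545 ms.
3 queued → 0.111164 ms.
Plus remaining 72000 bits of current packet: 0.327273 ms.
Queuing delay = 0.4384 ms.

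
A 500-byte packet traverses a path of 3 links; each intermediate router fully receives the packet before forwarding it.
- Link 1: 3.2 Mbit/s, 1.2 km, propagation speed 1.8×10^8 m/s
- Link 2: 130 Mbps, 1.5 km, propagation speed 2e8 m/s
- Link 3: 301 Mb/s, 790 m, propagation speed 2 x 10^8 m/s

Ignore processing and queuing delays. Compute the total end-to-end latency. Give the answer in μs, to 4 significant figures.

L = 500 × 8 = 4000 bits.
Transmission delays (L/R per hop): 1250, 30.7692, 13.289 μs; sum = 1294.06 μs.
Propagation delays (d/s per hop): 6.66667, 7.5, 3.95 μs; sum = 18.1167 μs.
End-to-end = 1312 μs.

1312 μs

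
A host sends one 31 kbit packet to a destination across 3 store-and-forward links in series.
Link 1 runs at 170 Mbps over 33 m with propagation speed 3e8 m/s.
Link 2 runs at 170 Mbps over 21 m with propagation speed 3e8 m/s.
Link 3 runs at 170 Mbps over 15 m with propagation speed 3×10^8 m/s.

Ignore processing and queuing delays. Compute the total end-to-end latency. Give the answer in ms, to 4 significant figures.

L = 31000 bits.
Transmission delay per hop = L/R = 31000/170000000 = 0.182353 ms; 3 hops → 0.547059 ms.
Propagation delays (d/s per hop): 0.00011, 7e-05, 5e-05 ms; sum = 0.00023 ms.
End-to-end = 0.5473 ms.

0.5473 ms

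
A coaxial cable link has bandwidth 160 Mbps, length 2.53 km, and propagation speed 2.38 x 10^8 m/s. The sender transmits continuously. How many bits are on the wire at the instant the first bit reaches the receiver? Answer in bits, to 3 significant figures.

Propagation delay = 2530 / 238000000 = 1.06303e-05 s.
BDP = R × t_prop = 160000000 × 1.06303e-05 = 1700.84 bits.

1700 bits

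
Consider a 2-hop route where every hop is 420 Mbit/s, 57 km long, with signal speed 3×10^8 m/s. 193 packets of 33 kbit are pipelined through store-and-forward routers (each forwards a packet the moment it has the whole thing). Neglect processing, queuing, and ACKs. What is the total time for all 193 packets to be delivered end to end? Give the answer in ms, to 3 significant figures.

Per-hop transmission t_tx = L/R = 33000/420000000 = 0.0785714 ms.
Per-hop propagation t_prop = 57000/300000000 = 0.19 ms.
Pipeline fill: first packet needs 2·t_tx to clear all hops; remaining 192 packets each add one t_tx.
Total = (2+193-1)·t_tx + 2·t_prop = 194·0.0785714 + 2·0.19 = 15.6 ms.

15.6 ms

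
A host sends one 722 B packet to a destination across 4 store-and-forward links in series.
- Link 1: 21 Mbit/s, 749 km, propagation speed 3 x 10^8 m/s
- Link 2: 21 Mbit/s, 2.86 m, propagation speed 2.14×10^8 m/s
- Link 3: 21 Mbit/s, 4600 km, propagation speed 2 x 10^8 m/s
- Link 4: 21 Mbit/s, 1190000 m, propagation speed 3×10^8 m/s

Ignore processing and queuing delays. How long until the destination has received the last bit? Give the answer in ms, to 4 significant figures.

30.56 ms

L = 722 × 8 = 5776 bits.
Transmission delay per hop = L/R = 5776/21000000 = 0.275048 ms; 4 hops → 1.10019 ms.
Propagation delays (d/s per hop): 2.49667, 1.33645e-05, 23, 3.96667 ms; sum = 29.4633 ms.
End-to-end = 30.56 ms.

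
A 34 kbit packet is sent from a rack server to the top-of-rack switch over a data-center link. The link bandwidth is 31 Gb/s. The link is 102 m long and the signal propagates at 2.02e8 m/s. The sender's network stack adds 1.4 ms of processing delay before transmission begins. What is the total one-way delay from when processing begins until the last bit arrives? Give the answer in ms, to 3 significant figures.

L = 34000 bits.
Transmission delay = L/R = 34000 / 31000000000 = 0.00109677 ms.
Propagation delay = d/s = 102 m / 202000000 m/s = 0.00050495 ms.
Plus processing delay 1.4 ms = 1.4 ms.
Total = 1.40 ms.

1.40 ms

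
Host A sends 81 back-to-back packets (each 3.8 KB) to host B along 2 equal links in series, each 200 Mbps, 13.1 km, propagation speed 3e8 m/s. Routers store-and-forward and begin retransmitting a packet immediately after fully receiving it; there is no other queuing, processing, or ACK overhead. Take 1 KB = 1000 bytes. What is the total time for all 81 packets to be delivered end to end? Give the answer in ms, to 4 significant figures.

Per-hop transmission t_tx = L/R = 30400/200000000 = 0.152 ms.
Per-hop propagation t_prop = 13100/300000000 = 0.0436667 ms.
Pipeline fill: first packet needs 2·t_tx to clear all hops; remaining 80 packets each add one t_tx.
Total = (2+81-1)·t_tx + 2·t_prop = 82·0.152 + 2·0.0436667 = 12.55 ms.

12.55 ms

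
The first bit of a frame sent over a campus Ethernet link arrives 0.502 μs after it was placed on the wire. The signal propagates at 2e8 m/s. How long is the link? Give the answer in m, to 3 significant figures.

d = s × t_prop = 200000000 × 5.02e-07 = 100 m.

100 m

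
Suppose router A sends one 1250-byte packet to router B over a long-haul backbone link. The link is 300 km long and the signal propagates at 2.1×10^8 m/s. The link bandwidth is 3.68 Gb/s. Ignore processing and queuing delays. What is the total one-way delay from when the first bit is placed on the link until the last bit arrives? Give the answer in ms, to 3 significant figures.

1.43 ms

L = 1250 × 8 = 10000 bits.
Transmission delay = L/R = 10000 / 3680000000 = 0.00271739 ms.
Propagation delay = d/s = 300000 m / 210000000 m/s = 1.42857 ms.
Total = 1.43 ms.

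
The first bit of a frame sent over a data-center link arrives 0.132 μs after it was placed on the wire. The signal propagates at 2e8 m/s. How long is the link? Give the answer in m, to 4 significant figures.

d = s × t_prop = 200000000 × 1.32e-07 = 26.40 m.

26.40 m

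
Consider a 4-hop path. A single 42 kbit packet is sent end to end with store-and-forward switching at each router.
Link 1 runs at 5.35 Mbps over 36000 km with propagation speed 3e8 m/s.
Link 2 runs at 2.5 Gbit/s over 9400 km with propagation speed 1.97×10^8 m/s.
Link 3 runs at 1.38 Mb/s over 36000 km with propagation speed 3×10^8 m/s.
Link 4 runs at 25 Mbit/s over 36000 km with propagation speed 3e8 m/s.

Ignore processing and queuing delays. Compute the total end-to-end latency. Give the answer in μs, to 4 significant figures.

L = 42000 bits.
Transmission delays (L/R per hop): 7850.47, 16.8, 30434.8, 1680 μs; sum = 39982 μs.
Propagation delays (d/s per hop): 120000, 47715.7, 120000, 120000 μs; sum = 407716 μs.
End-to-end = 447700 μs.

447700 μs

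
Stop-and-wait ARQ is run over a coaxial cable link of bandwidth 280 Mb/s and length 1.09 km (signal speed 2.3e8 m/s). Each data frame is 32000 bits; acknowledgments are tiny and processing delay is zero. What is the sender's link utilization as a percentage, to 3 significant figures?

92.3 %

t_tx = L/R = 32000/280000000 = 0.000114286 s.
t_prop = 1090/2.3e+08 = 4.73913e-06 s; RTT = 9.47826e-06 s.
Cycle = t_tx + RTT = 0.000123764 s.
Utilization = t_tx / cycle = 0.000114286/0.000123764 = 92.3 %.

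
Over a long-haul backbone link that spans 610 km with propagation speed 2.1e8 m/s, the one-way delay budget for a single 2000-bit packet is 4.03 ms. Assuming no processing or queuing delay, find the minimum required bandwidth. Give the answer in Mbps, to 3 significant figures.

1.78 Mbps

Propagation delay = 610000 / 210000000 = 2.90476 ms.
Transmission budget = 4.03 − 2.90476 = 1.12524 ms.
R ≥ L / t_tx = 2000 bits / 0.00112524 s = 1.78 Mbps.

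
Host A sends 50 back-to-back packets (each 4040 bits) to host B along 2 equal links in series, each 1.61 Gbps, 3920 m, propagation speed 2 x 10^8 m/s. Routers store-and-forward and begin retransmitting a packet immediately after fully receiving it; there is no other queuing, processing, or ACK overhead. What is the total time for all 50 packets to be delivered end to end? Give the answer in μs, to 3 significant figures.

167 μs

Per-hop transmission t_tx = L/R = 4040/1610000000 = 2.50932 μs.
Per-hop propagation t_prop = 3920/200000000 = 19.6 μs.
Pipeline fill: first packet needs 2·t_tx to clear all hops; remaining 49 packets each add one t_tx.
Total = (2+50-1)·t_tx + 2·t_prop = 51·2.50932 + 2·19.6 = 167 μs.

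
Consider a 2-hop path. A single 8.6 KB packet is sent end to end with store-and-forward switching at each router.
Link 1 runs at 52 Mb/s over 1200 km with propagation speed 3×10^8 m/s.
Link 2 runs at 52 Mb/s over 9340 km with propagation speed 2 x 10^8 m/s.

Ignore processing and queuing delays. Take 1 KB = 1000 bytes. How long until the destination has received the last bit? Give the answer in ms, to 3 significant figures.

L = 68800 bits.
Transmission delay per hop = L/R = 68800/52000000 = 1.32308 ms; 2 hops → 2.64615 ms.
Propagation delays (d/s per hop): 4, 46.7 ms; sum = 50.7 ms.
End-to-end = 53.3 ms.

53.3 ms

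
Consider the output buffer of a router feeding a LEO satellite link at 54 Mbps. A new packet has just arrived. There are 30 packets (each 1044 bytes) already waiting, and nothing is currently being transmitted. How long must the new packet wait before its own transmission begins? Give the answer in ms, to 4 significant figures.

Each queued packet: L/R = 8352/54000000 = 0.154667 ms.
30 queued → 4.64 ms.
Queuing delay = 4.640 ms.

4.640 ms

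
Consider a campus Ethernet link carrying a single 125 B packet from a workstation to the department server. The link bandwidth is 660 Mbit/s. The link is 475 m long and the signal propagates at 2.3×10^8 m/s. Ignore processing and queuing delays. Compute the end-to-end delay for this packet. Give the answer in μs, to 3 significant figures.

3.58 μs

L = 125 × 8 = 1000 bits.
Transmission delay = L/R = 1000 / 660000000 = 1.51515 μs.
Propagation delay = d/s = 475 m / 2.3e+08 m/s = 2.06522 μs.
Total = 3.58 μs.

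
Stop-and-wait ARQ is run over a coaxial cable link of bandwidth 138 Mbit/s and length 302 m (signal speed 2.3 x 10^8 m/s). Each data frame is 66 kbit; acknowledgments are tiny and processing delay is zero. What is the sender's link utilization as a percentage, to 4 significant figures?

t_tx = L/R = 66000/138000000 = 0.000478261 s.
t_prop = 302/2.3e+08 = 1.31304e-06 s; RTT = 2.62609e-06 s.
Cycle = t_tx + RTT = 0.000480887 s.
Utilization = t_tx / cycle = 0.000478261/0.000480887 = 99.45 %.

99.45 %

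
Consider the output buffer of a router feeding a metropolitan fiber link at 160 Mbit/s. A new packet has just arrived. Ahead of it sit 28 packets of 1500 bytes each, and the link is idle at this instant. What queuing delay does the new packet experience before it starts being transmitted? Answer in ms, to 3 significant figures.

2.10 ms

Each queued packet: L/R = 12000/160000000 = 0.075 ms.
28 queued → 2.1 ms.
Queuing delay = 2.10 ms.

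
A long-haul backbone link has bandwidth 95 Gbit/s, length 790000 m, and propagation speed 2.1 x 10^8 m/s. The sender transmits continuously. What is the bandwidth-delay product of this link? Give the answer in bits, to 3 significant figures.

357000000 bits

Propagation delay = 790000 / 210000000 = 0.0037619 s.
BDP = R × t_prop = 95000000000 × 0.0037619 = 357381000 bits.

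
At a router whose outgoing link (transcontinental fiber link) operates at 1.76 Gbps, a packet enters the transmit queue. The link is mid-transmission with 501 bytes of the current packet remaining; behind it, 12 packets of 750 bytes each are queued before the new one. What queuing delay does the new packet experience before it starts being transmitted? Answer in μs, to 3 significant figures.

43.2 μs

Each queued packet: L/R = 6000/1760000000 = 3.40909 μs.
12 queued → 40.9091 μs.
Plus remaining 4008 bits of current packet: 2.27727 μs.
Queuing delay = 43.2 μs.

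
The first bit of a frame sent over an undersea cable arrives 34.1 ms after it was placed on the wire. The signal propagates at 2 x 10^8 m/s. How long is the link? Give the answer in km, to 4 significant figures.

6820 km

d = s × t_prop = 200000000 × 0.0341 = 6820 km.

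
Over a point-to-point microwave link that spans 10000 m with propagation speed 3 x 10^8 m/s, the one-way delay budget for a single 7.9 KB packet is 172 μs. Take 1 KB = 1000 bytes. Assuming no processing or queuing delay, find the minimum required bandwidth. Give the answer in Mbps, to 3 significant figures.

L = 63200 bits.
Propagation delay = 10000 / 300000000 = 33.3333 μs.
Transmission budget = 172 − 33.3333 = 138.667 μs.
R ≥ L / t_tx = 63200 bits / 0.000138667 s = 456 Mbps.

456 Mbps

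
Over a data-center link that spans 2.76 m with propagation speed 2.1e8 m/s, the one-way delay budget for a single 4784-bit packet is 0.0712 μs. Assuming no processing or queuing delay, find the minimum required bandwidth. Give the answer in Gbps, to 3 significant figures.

Propagation delay = 2.76 / 210000000 = 0.0131429 μs.
Transmission budget = 0.0712 − 0.0131429 = 0.0580571 μs.
R ≥ L / t_tx = 4784 bits / 5.80571e-08 s = 82.4 Gbps.

82.4 Gbps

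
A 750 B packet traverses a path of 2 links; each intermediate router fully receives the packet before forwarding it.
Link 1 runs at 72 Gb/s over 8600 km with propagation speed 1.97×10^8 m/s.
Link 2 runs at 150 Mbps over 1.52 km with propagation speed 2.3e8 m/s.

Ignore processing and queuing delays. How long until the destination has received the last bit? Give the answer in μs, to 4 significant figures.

L = 750 × 8 = 6000 bits.
Transmission delays (L/R per hop): 0.0833333, 40 μs; sum = 40.0833 μs.
Propagation delays (d/s per hop): 43654.8, 6.6087 μs; sum = 43661.4 μs.
End-to-end = 43700 μs.

43700 μs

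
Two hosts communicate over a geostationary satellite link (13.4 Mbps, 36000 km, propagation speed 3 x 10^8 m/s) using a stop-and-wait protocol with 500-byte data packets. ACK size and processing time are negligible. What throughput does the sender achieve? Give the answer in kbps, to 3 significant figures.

16.6 kbps

t_tx = L/R = 4000/13400000 = 0.000298507 s.
t_prop = 36000000/300000000 = 0.12 s; RTT = 0.24 s.
Cycle = t_tx + RTT = 0.240299 s.
Throughput = L / cycle = 4000 / 0.240299 = 16.6 kbps.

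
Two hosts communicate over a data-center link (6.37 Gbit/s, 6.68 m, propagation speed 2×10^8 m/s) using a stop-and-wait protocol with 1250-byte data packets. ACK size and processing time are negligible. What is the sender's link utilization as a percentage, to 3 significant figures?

95.9 %

t_tx = L/R = 10000/6370000000 = 1.56986e-06 s.
t_prop = 6.68/200000000 = 3.34e-08 s; RTT = 6.68e-08 s.
Cycle = t_tx + RTT = 1.63666e-06 s.
Utilization = t_tx / cycle = 1.56986e-06/1.63666e-06 = 95.9 %.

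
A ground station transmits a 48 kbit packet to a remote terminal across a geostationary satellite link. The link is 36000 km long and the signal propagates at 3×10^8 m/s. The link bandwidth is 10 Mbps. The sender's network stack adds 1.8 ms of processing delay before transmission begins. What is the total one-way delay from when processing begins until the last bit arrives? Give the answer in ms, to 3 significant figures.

127 ms

L = 48000 bits.
Transmission delay = L/R = 48000 / 10000000 = 4.8 ms.
Propagation delay = d/s = 36000000 m / 300000000 m/s = 120 ms.
Plus processing delay 1.8 ms = 1.8 ms.
Total = 127 ms.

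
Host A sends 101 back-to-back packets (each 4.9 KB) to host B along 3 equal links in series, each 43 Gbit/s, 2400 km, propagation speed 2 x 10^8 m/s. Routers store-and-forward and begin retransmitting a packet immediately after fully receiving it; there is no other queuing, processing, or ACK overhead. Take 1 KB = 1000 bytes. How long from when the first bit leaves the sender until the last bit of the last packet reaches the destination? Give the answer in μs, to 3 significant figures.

36100 μs

Per-hop transmission t_tx = L/R = 39200/43000000000 = 0.911628 μs.
Per-hop propagation t_prop = 2400000/200000000 = 12000 μs.
Pipeline fill: first packet needs 3·t_tx to clear all hops; remaining 100 packets each add one t_tx.
Total = (3+101-1)·t_tx + 3·t_prop = 103·0.911628 + 3·12000 = 36100 μs.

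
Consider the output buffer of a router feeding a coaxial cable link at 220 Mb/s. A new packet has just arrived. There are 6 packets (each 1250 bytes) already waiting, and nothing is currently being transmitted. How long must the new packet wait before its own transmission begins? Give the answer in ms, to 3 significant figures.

0.273 ms

Each queued packet: L/R = 10000/220000000 = 0.0454545 ms.
6 queued → 0.272727 ms.
Queuing delay = 0.273 ms.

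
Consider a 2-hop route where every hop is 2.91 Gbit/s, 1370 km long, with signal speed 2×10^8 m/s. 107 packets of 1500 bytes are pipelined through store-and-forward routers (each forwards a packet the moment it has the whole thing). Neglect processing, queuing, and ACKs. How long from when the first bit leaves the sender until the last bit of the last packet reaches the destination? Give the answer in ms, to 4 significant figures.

Per-hop transmission t_tx = L/R = 12000/2910000000 = 0.00412371 ms.
Per-hop propagation t_prop = 1370000/200000000 = 6.85 ms.
Pipeline fill: first packet needs 2·t_tx to clear all hops; remaining 106 packets each add one t_tx.
Total = (2+107-1)·t_tx + 2·t_prop = 108·0.00412371 + 2·6.85 = 14.15 ms.

14.15 ms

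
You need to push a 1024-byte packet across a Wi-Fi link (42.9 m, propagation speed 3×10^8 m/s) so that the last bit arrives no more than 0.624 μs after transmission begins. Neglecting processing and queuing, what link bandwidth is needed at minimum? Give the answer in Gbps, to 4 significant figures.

L = 8192 bits.
Propagation delay = 42.9 / 300000000 = 0.143 μs.
Transmission budget = 0.624 − 0.143 = 0.481 μs.
R ≥ L / t_tx = 8192 bits / 4.81e-07 s = 17.03 Gbps.

17.03 Gbps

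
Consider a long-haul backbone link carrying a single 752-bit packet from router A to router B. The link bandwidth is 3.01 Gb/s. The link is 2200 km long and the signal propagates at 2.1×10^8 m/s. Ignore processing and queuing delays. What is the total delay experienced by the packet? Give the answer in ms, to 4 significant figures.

Transmission delay = L/R = 752 / 3010000000 = 0.000249834 ms.
Propagation delay = d/s = 2200000 m / 210000000 m/s = 10.4762 ms.
Total = 10.48 ms.

10.48 ms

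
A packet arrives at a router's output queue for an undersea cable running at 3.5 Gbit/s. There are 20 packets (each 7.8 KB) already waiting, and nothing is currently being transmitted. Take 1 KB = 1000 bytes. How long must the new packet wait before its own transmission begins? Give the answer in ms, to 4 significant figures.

0.3566 ms

Each queued packet: L/R = 62400/3500000000 = 0.0178286 ms.
20 queued → 0.356571 ms.
Queuing delay = 0.3566 ms.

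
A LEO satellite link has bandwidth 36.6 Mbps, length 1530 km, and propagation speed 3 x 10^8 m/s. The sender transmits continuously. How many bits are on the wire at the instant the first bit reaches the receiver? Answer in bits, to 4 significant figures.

Propagation delay = 1530000 / 300000000 = 0.0051 s.
BDP = R × t_prop = 36600000 × 0.0051 = 186660 bits.

186700 bits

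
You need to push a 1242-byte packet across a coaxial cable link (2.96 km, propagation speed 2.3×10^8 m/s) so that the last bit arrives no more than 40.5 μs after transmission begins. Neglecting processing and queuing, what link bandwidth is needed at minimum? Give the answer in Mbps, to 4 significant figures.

L = 9936 bits.
Propagation delay = 2960 / 2.3e+08 = 12.8696 μs.
Transmission budget = 40.5 − 12.8696 = 27.6304 μs.
R ≥ L / t_tx = 9936 bits / 2.76304e-05 s = 359.6 Mbps.

359.6 Mbps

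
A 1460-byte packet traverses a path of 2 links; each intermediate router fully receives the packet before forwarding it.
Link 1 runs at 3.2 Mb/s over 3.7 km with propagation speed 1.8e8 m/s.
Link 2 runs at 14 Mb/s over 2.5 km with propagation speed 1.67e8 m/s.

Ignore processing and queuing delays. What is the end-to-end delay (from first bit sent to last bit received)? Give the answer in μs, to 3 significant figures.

L = 1460 × 8 = 11680 bits.
Transmission delays (L/R per hop): 3650, 834.286 μs; sum = 4484.29 μs.
Propagation delays (d/s per hop): 20.5556, 14.9701 μs; sum = 35.5256 μs.
End-to-end = 4520 μs.

4520 μs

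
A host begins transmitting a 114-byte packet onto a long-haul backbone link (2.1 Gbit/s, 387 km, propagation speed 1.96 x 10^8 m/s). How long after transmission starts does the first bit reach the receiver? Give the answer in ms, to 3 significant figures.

First bit experiences only propagation delay: d/s = 387000/196000000 = 1.97 ms.

1.97 ms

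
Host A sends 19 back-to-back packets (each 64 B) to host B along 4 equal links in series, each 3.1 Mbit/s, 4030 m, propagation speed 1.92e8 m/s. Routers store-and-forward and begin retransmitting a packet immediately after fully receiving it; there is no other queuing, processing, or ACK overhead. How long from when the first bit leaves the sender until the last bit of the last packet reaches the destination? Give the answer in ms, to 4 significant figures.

Per-hop transmission t_tx = L/R = 512/3100000 = 0.165161 ms.
Per-hop propagation t_prop = 4030/192000000 = 0.0209896 ms.
Pipeline fill: first packet needs 4·t_tx to clear all hops; remaining 18 packets each add one t_tx.
Total = (4+19-1)·t_tx + 4·t_prop = 22·0.165161 + 4·0.0209896 = 3.718 ms.

3.718 ms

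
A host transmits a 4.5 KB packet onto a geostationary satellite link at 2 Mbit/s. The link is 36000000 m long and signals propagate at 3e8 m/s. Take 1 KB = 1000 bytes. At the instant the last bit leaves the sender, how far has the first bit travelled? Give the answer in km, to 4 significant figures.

t_tx = L/R = 36000/2000000 = 0.018 s.
Distance = s × t_tx = 300000000 × 0.018 = 5400 km.

5400 km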